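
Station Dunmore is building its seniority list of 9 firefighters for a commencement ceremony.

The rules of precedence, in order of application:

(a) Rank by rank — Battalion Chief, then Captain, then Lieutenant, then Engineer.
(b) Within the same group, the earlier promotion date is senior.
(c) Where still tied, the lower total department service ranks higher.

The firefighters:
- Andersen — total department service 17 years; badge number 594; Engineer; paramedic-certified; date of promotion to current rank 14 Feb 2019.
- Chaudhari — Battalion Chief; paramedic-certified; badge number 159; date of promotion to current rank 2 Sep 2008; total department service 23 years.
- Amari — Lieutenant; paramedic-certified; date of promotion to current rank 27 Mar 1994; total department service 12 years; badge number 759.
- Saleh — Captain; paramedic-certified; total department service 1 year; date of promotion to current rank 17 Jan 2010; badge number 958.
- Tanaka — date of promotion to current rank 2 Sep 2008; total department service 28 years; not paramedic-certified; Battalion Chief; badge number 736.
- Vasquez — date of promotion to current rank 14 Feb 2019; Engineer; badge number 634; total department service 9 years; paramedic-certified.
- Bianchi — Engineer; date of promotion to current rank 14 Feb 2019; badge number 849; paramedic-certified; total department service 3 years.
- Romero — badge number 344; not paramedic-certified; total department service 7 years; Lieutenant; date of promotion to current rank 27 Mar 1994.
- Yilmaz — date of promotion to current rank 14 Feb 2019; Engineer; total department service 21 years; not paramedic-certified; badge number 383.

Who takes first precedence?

Chaudhari

By rank: Chaudhari and Tanaka (Battalion Chief); then Saleh (Captain); then Romero and Amari (Lieutenant); then Bianchi, Vasquez, Andersen and Yilmaz (Engineer).
Chaudhari and Tanaka both have date of promotion to current rank 2 Sep 2008, so the next rule applies.
Among Chaudhari and Tanaka, by total department service (lower first): Chaudhari (23 years) before Tanaka (28 years).
Romero and Amari both have date of promotion to current rank 27 Mar 1994, so the next rule applies.
Among Romero and Amari, by total department service (lower first): Romero (7 years) before Amari (12 years).
Bianchi, Vasquez, Andersen and Yilmaz all have date of promotion to current rank 14 Feb 2019, so the next rule applies.
Among Bianchi, Vasquez, Andersen and Yilmaz, by total department service (lower first): Bianchi (3 years) before Vasquez (9 years) before Andersen (17 years) before Yilmaz (21 years).
Order: Chaudhari, Tanaka, Saleh, Romero, Amari, Bianchi, Vasquez, Andersen, Yilmaz.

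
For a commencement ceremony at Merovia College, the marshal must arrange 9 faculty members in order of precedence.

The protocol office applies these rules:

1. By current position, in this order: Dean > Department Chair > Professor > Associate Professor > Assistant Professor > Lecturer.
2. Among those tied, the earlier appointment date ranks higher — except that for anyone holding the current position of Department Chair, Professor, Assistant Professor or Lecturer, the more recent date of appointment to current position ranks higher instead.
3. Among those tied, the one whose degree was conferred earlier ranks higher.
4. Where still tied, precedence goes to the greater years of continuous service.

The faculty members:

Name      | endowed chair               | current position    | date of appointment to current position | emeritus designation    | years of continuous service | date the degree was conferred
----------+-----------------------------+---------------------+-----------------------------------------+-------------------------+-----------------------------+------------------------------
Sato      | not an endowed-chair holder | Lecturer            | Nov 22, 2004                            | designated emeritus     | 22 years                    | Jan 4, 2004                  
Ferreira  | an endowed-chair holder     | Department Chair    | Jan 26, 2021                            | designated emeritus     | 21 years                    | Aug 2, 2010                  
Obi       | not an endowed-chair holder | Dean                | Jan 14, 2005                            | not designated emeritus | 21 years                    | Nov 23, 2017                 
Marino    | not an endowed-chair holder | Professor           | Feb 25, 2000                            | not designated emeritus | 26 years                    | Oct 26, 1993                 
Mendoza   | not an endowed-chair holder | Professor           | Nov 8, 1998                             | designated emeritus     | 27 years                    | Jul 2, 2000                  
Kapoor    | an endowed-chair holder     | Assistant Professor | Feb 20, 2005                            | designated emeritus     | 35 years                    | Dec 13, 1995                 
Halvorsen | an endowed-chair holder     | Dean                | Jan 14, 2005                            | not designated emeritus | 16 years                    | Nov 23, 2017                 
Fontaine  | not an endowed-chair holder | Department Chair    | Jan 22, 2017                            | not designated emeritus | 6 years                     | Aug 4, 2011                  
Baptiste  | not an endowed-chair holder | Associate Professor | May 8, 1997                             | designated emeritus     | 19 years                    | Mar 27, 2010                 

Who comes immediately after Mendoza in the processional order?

By current position: Obi and Halvorsen (Dean); then Ferreira and Fontaine (Department Chair); then Marino and Mendoza (Professor); then Baptiste (Associate Professor); then Kapoor (Assistant Professor); then Sato (Lecturer).
Obi and Halvorsen both have date of appointment to current position Jan 14, 2005, so the next rule applies.
Obi and Halvorsen both have date the degree was conferred Nov 23, 2017, so the next rule applies.
Among Obi and Halvorsen, by years of continuous service (higher first): Obi (21 years) before Halvorsen (16 years).
Among Ferreira and Fontaine, by date of appointment to current position (later first) (reversed rule for this group): Ferreira (Jan 26, 2021) before Fontaine (Jan 22, 2017).
Among Marino and Mendoza, by date of appointment to current position (later first) (reversed rule for this group): Marino (Feb 25, 2000) before Mendoza (Nov 8, 1998).
Order: Obi, Halvorsen, Ferreira, Fontaine, Marino, Mendoza, Baptiste, Kapoor, Sato.

Baptiste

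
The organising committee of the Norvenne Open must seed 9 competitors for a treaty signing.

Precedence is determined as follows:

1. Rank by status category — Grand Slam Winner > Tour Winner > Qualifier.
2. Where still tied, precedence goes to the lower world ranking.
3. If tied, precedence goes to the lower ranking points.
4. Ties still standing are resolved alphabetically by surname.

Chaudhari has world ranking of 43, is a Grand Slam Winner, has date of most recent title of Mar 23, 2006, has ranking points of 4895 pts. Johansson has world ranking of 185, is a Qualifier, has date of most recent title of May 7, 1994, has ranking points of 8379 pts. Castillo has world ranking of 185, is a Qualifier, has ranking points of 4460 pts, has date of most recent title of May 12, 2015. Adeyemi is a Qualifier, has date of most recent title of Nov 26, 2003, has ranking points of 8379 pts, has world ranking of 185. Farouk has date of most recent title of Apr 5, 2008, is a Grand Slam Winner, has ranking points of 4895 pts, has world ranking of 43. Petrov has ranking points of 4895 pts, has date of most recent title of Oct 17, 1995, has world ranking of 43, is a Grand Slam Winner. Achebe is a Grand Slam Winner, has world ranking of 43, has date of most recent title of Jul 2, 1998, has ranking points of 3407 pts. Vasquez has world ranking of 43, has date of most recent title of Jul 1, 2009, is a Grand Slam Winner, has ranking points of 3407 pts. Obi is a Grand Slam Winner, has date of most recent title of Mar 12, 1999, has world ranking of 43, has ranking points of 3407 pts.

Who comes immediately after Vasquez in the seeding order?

Chaudhari

By status category: Achebe, Obi, Vasquez, Chaudhari, Farouk and Petrov (Grand Slam Winner); then Castillo, Adeyemi and Johansson (Qualifier).
Achebe, Obi, Vasquez, Chaudhari, Farouk and Petrov all have world ranking 43, so the next rule applies.
Among Achebe, Obi, Vasquez, Chaudhari, Farouk and Petrov, by ranking points (lower first): Achebe, Obi and Vasquez (3407 pts) before Chaudhari, Farouk and Petrov (4895 pts).
Among Achebe, Obi and Vasquez, alphabetically by surname: Achebe before Obi before Vasquez.
Among Chaudhari, Farouk and Petrov, alphabetically by surname: Chaudhari before Farouk before Petrov.
Castillo, Adeyemi and Johansson all have world ranking 185, so the next rule applies.
Among Castillo, Adeyemi and Johansson, by ranking points (lower first): Castillo (4460 pts) before Adeyemi and Johansson (8379 pts).
Among Adeyemi and Johansson, alphabetically by surname: Adeyemi before Johansson.
Order: Achebe, Obi, Vasquez, Chaudhari, Farouk, Petrov, Castillo, Adeyemi, Johansson.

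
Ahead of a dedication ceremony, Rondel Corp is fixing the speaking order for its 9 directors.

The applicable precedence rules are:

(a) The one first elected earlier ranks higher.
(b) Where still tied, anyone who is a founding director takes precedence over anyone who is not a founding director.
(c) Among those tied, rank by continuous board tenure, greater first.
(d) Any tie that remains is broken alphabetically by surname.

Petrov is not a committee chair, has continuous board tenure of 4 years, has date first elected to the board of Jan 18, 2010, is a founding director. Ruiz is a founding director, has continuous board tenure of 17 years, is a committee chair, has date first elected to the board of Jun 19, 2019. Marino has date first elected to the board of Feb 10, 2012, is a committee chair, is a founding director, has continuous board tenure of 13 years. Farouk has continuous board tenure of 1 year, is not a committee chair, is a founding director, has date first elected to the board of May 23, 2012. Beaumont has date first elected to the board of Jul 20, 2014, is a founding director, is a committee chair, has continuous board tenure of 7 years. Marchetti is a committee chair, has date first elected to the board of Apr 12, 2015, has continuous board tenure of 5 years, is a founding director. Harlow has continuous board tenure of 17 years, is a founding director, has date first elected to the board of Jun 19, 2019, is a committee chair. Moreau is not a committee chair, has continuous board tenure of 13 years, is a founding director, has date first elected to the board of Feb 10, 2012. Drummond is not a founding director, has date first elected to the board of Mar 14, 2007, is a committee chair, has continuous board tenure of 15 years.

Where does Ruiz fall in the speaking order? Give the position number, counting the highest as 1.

By date first elected to the board (earlier first): Drummond (Mar 14, 2007); then Petrov (Jan 18, 2010); then Marino and Moreau (both Feb 10, 2012); then Farouk (May 23, 2012); then Beaumont (Jul 20, 2014); then Marchetti (Apr 12, 2015); then Harlow and Ruiz (both Jun 19, 2019).
Marino and Moreau are each a founding director, so the next rule applies.
Marino and Moreau both have continuous board tenure 13 years, so the next rule applies.
Among Marino and Moreau, alphabetically by surname: Marino before Moreau.
Harlow and Ruiz are each a founding director, so the next rule applies.
Harlow and Ruiz both have continuous board tenure 17 years, so the next rule applies.
Among Harlow and Ruiz, alphabetically by surname: Harlow before Ruiz.
Order: Drummond, Petrov, Marino, Moreau, Farouk, Beaumont, Marchetti, Harlow, Ruiz. So position 9.

9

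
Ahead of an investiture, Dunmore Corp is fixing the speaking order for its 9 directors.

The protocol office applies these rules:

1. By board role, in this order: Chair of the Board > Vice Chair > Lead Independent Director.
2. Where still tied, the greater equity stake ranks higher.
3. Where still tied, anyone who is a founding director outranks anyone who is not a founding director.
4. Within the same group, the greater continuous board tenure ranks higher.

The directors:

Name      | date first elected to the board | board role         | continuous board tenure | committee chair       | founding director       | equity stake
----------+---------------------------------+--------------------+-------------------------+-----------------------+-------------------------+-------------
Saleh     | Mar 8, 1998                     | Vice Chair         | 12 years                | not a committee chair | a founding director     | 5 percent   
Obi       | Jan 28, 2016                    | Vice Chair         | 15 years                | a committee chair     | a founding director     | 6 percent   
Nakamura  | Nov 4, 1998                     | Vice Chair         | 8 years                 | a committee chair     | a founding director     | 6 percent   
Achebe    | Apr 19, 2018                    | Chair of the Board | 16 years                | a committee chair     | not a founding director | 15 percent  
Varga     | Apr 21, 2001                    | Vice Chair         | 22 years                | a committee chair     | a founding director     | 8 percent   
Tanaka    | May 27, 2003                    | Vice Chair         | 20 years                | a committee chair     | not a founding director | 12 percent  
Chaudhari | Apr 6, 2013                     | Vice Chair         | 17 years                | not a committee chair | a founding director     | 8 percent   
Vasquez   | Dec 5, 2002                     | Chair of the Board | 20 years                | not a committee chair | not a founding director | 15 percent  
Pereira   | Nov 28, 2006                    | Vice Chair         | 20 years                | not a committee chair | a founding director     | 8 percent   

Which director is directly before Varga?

By board role: Vasquez and Achebe (Chair of the Board); then Tanaka, Varga, Pereira, Chaudhari, Obi, Nakamura and Saleh (Vice Chair).
Vasquez and Achebe both have equity stake 15 percent, so the next rule applies.
Vasquez and Achebe are each not a founding director, so the next rule applies.
Among Vasquez and Achebe, by continuous board tenure (higher first): Vasquez (20 years) before Achebe (16 years).
Among Tanaka, Varga, Pereira, Chaudhari, Obi, Nakamura and Saleh, by equity stake (higher first): Tanaka (12 percent) before Varga, Pereira and Chaudhari (8 percent) before Obi and Nakamura (6 percent) before Saleh (5 percent).
Varga, Pereira and Chaudhari are each a founding director, so the next rule applies.
Among Varga, Pereira and Chaudhari, by continuous board tenure (higher first): Varga (22 years) before Pereira (20 years) before Chaudhari (17 years).
Obi and Nakamura are each a founding director, so the next rule applies.
Among Obi and Nakamura, by continuous board tenure (higher first): Obi (15 years) before Nakamura (8 years).
Order: Vasquez, Achebe, Tanaka, Varga, Pereira, Chaudhari, Obi, Nakamura, Saleh.

Tanaka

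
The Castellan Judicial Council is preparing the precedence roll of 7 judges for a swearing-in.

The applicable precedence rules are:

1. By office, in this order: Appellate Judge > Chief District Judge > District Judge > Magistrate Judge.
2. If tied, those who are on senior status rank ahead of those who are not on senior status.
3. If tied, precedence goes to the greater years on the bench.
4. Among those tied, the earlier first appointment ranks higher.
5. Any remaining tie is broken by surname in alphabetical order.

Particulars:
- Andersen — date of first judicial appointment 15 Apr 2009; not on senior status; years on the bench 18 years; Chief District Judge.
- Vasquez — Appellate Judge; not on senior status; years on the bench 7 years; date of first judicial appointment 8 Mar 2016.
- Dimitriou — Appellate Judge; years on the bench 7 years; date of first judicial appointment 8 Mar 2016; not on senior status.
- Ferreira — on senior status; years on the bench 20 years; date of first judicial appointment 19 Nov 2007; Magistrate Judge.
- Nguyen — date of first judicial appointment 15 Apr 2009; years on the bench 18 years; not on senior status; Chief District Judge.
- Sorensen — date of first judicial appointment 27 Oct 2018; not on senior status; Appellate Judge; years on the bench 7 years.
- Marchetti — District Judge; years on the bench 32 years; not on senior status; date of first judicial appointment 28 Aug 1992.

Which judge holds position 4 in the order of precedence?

Andersen

By office: Dimitriou, Vasquez and Sorensen (Appellate Judge); then Andersen and Nguyen (Chief District Judge); then Marchetti (District Judge); then Ferreira (Magistrate Judge).
Dimitriou, Vasquez and Sorensen are each not on senior status, so the next rule applies.
Dimitriou, Vasquez and Sorensen all have years on the bench 7 years, so the next rule applies.
Among Dimitriou, Vasquez and Sorensen, by date of first judicial appointment (earlier first): Dimitriou and Vasquez (8 Mar 2016) before Sorensen (27 Oct 2018).
Among Dimitriou and Vasquez, alphabetically by surname: Dimitriou before Vasquez.
Andersen and Nguyen are each not on senior status, so the next rule applies.
Andersen and Nguyen both have years on the bench 18 years, so the next rule applies.
Andersen and Nguyen both have date of first judicial appointment 15 Apr 2009, so the next rule applies.
Among Andersen and Nguyen, alphabetically by surname: Andersen before Nguyen.
Order: Dimitriou, Vasquez, Sorensen, Andersen, Nguyen, Marchetti, Ferreira.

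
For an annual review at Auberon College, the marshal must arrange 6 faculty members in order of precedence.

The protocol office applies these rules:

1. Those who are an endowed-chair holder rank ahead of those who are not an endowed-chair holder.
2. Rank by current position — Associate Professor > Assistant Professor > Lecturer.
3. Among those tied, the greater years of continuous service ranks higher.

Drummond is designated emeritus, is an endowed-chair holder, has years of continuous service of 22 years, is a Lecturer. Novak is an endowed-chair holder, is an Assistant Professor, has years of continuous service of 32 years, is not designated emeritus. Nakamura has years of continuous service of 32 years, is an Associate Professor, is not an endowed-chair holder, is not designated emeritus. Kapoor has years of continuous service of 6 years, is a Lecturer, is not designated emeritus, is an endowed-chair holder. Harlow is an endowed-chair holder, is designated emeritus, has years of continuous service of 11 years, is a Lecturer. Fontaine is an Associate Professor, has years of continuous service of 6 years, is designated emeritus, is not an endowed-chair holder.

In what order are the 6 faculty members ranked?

By the first rule: Novak, Drummond, Harlow and Kapoor (each an endowed-chair holder); then Nakamura and Fontaine (both not an endowed-chair holder).
Among Novak, Drummond, Harlow and Kapoor, by current position: Novak (Assistant Professor) before Drummond, Harlow and Kapoor (Lecturer).
Among Drummond, Harlow and Kapoor, by years of continuous service (higher first): Drummond (22 years) before Harlow (11 years) before Kapoor (6 years).
Nakamura and Fontaine are each Associate Professor, so the next rule applies.
Among Nakamura and Fontaine, by years of continuous service (higher first): Nakamura (32 years) before Fontaine (6 years).
Full order: Novak, Drummond, Harlow, Kapoor, Nakamura, Fontaine.

Novak, Drummond, Harlow, Kapoor, Nakamura, Fontaine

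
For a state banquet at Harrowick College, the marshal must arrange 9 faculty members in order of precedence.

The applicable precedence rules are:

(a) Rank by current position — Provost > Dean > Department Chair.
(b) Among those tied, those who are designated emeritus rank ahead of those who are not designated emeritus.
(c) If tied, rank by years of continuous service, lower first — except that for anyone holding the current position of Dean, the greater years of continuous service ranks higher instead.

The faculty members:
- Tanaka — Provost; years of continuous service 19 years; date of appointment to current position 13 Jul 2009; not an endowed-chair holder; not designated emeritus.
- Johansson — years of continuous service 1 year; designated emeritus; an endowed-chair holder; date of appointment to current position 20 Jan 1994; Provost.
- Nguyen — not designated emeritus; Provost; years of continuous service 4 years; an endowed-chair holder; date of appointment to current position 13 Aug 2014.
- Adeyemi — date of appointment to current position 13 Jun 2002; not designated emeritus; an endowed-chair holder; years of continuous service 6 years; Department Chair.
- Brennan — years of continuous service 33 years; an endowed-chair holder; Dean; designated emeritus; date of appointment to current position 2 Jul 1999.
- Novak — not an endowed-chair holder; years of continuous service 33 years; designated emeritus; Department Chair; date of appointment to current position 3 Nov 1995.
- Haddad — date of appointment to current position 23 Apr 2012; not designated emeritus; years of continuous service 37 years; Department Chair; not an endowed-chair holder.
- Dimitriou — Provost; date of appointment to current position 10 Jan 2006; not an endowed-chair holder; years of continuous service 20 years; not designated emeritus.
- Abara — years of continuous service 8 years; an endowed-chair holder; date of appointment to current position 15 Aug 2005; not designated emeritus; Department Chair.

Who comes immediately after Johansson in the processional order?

Nguyen

By current position: Johansson, Nguyen, Tanaka and Dimitriou (Provost); then Brennan (Dean); then Novak, Adeyemi, Abara and Haddad (Department Chair).
Among Johansson, Nguyen, Tanaka and Dimitriou, designated emeritus before not designated emeritus: Johansson (designated emeritus) before Nguyen, Tanaka and Dimitriou (not designated emeritus).
Among Nguyen, Tanaka and Dimitriou, by years of continuous service (lower first): Nguyen (4 years) before Tanaka (19 years) before Dimitriou (20 years).
Among Novak, Adeyemi, Abara and Haddad, designated emeritus before not designated emeritus: Novak (designated emeritus) before Adeyemi, Abara and Haddad (not designated emeritus).
Among Adeyemi, Abara and Haddad, by years of continuous service (lower first): Adeyemi (6 years) before Abara (8 years) before Haddad (37 years).
Order: Johansson, Nguyen, Tanaka, Dimitriou, Brennan, Novak, Adeyemi, Abara, Haddad.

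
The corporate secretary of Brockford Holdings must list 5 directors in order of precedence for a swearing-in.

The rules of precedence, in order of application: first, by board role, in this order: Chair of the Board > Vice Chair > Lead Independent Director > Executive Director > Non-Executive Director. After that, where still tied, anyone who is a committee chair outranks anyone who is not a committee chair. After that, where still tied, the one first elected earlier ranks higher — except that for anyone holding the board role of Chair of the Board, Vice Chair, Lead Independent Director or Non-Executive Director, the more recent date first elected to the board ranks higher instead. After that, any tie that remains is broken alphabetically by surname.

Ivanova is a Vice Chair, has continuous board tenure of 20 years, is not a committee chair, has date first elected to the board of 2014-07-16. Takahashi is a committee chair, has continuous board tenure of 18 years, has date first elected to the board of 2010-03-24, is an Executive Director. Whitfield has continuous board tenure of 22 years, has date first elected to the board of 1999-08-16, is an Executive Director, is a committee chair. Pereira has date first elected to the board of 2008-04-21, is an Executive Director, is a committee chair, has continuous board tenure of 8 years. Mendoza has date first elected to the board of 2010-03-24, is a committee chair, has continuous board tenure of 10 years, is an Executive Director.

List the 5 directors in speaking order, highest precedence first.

Ivanova, Whitfield, Pereira, Mendoza, Takahashi

By board role: Ivanova (Vice Chair); then Whitfield, Pereira, Mendoza and Takahashi (Executive Director).
Whitfield, Pereira, Mendoza and Takahashi are each a committee chair, so the next rule applies.
Among Whitfield, Pereira, Mendoza and Takahashi, by date first elected to the board (earlier first): Whitfield (1999-08-16) before Pereira (2008-04-21) before Mendoza and Takahashi (2010-03-24).
Among Mendoza and Takahashi, alphabetically by surname: Mendoza before Takahashi.
Full order: Ivanova, Whitfield, Pereira, Mendoza, Takahashi.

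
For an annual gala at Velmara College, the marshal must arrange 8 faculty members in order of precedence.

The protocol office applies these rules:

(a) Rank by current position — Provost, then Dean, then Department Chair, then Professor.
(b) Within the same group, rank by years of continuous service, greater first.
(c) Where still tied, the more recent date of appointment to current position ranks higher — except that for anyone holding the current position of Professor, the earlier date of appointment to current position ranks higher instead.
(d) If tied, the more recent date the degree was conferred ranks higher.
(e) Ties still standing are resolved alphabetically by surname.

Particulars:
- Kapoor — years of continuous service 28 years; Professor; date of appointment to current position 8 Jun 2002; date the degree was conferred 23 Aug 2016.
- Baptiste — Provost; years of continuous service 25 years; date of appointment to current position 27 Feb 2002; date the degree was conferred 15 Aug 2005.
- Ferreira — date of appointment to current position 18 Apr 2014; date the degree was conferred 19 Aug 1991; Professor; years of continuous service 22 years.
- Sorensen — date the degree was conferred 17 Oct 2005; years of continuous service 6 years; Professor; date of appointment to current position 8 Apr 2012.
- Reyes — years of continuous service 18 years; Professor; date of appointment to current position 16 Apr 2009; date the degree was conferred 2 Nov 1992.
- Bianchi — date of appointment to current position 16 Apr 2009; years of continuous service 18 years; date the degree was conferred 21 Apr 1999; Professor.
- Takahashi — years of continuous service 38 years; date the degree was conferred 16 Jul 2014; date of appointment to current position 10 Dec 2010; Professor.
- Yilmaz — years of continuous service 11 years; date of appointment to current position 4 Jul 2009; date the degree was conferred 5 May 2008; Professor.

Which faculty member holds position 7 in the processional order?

By current position: Baptiste (Provost); then Takahashi, Kapoor, Ferreira, Bianchi, Reyes, Yilmaz and Sorensen (Professor).
Among Takahashi, Kapoor, Ferreira, Bianchi, Reyes, Yilmaz and Sorensen, by years of continuous service (higher first): Takahashi (38 years) before Kapoor (28 years) before Ferreira (22 years) before Bianchi and Reyes (18 years) before Yilmaz (11 years) before Sorensen (6 years).
Bianchi and Reyes both have date of appointment to current position 16 Apr 2009, so the next rule applies.
Among Bianchi and Reyes, by date the degree was conferred (later first): Bianchi (21 Apr 1999) before Reyes (2 Nov 1992).
Order: Baptiste, Takahashi, Kapoor, Ferreira, Bianchi, Reyes, Yilmaz, Sorensen.

Yilmaz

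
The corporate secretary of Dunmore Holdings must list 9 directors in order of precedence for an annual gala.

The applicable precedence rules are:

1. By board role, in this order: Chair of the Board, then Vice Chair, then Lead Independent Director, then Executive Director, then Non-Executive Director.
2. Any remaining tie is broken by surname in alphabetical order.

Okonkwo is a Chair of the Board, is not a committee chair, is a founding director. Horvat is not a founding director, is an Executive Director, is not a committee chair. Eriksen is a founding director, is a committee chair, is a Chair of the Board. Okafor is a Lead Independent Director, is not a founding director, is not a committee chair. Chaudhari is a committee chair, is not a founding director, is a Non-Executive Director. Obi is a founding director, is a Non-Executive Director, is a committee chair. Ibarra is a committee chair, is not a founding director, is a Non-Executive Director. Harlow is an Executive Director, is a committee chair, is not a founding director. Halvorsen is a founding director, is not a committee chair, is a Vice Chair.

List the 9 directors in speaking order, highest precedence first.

By board role: Eriksen and Okonkwo (Chair of the Board); then Halvorsen (Vice Chair); then Okafor (Lead Independent Director); then Harlow and Horvat (Executive Director); then Chaudhari, Ibarra and Obi (Non-Executive Director).
Among Eriksen and Okonkwo, alphabetically by surname: Eriksen before Okonkwo.
Among Harlow and Horvat, alphabetically by surname: Harlow before Horvat.
Among Chaudhari, Ibarra and Obi, alphabetically by surname: Chaudhari before Ibarra before Obi.
Full order: Eriksen, Okonkwo, Halvorsen, Okafor, Harlow, Horvat, Chaudhari, Ibarra, Obi.

Eriksen, Okonkwo, Halvorsen, Okafor, Harlow, Horvat, Chaudhari, Ibarra, Obi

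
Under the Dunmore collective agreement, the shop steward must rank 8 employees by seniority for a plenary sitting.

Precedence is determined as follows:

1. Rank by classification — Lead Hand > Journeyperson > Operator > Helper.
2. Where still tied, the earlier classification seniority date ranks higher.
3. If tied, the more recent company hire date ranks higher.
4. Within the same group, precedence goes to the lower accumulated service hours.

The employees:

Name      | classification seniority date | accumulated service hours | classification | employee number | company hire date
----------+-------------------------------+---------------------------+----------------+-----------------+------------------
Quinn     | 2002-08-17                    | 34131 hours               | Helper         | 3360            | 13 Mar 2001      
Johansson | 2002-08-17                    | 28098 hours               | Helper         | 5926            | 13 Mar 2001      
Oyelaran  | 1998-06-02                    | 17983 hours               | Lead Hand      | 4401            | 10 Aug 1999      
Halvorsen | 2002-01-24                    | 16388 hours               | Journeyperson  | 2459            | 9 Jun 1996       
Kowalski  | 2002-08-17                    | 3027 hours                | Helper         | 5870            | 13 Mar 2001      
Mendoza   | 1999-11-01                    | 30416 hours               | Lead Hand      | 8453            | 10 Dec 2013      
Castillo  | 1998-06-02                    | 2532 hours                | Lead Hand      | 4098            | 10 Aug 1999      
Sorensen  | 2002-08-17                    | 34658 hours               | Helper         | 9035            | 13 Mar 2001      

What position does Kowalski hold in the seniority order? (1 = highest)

5

By classification: Castillo, Oyelaran and Mendoza (Lead Hand); then Halvorsen (Journeyperson); then Kowalski, Johansson, Quinn and Sorensen (Helper).
Among Castillo, Oyelaran and Mendoza, by classification seniority date (earlier first): Castillo and Oyelaran (1998-06-02) before Mendoza (1999-11-01).
Castillo and Oyelaran both have company hire date 10 Aug 1999, so the next rule applies.
Among Castillo and Oyelaran, by accumulated service hours (lower first): Castillo (2532 hours) before Oyelaran (17983 hours).
Kowalski, Johansson, Quinn and Sorensen all have classification seniority date 2002-08-17, so the next rule applies.
Kowalski, Johansson, Quinn and Sorensen all have company hire date 13 Mar 2001, so the next rule applies.
Among Kowalski, Johansson, Quinn and Sorensen, by accumulated service hours (lower first): Kowalski (3027 hours) before Johansson (28098 hours) before Quinn (34131 hours) before Sorensen (34658 hours).
Order: Castillo, Oyelaran, Mendoza, Halvorsen, Kowalski, Johansson, Quinn, Sorensen. So position 5.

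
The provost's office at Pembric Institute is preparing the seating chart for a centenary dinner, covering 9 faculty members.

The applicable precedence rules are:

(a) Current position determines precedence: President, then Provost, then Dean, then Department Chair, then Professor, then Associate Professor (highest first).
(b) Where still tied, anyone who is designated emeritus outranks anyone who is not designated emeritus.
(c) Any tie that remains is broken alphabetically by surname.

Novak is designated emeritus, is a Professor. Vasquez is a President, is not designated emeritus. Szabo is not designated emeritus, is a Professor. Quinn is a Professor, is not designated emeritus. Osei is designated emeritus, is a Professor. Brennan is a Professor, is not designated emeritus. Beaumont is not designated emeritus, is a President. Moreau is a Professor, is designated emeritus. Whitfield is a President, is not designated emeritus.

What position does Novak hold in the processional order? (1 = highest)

By current position: Beaumont, Vasquez and Whitfield (President); then Moreau, Novak, Osei, Brennan, Quinn and Szabo (Professor).
Beaumont, Vasquez and Whitfield are each not designated emeritus, so the next rule applies.
Among Beaumont, Vasquez and Whitfield, alphabetically by surname: Beaumont before Vasquez before Whitfield.
Among Moreau, Novak, Osei, Brennan, Quinn and Szabo, designated emeritus before not designated emeritus: Moreau, Novak and Osei (designated emeritus) before Brennan, Quinn and Szabo (not designated emeritus).
Among Moreau, Novak and Osei, alphabetically by surname: Moreau before Novak before Osei.
Among Brennan, Quinn and Szabo, alphabetically by surname: Brennan before Quinn before Szabo.
Order: Beaumont, Vasquez, Whitfield, Moreau, Novak, Osei, Brennan, Quinn, Szabo. So position 5.

5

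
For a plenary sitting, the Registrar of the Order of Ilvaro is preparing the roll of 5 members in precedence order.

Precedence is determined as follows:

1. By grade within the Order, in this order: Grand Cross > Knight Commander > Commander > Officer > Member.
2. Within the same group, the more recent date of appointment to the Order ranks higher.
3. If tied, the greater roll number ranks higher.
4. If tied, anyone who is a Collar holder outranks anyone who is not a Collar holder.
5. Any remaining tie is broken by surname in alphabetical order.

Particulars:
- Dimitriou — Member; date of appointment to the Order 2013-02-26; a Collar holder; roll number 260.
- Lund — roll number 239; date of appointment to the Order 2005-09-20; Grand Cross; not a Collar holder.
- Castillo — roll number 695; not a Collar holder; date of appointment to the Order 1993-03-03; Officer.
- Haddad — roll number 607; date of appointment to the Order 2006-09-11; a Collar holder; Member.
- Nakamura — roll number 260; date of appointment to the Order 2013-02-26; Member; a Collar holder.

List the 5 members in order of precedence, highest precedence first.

By grade within the Order: Lund (Grand Cross); then Castillo (Officer); then Dimitriou, Nakamura and Haddad (Member).
Among Dimitriou, Nakamura and Haddad, by date of appointment to the Order (later first): Dimitriou and Nakamura (2013-02-26) before Haddad (2006-09-11).
Dimitriou and Nakamura both have roll number 260, so the next rule applies.
Dimitriou and Nakamura are each a Collar holder, so the next rule applies.
Among Dimitriou and Nakamura, alphabetically by surname: Dimitriou before Nakamura.
Full order: Lund, Castillo, Dimitriou, Nakamura, Haddad.

Lund, Castillo, Dimitriou, Nakamura, Haddad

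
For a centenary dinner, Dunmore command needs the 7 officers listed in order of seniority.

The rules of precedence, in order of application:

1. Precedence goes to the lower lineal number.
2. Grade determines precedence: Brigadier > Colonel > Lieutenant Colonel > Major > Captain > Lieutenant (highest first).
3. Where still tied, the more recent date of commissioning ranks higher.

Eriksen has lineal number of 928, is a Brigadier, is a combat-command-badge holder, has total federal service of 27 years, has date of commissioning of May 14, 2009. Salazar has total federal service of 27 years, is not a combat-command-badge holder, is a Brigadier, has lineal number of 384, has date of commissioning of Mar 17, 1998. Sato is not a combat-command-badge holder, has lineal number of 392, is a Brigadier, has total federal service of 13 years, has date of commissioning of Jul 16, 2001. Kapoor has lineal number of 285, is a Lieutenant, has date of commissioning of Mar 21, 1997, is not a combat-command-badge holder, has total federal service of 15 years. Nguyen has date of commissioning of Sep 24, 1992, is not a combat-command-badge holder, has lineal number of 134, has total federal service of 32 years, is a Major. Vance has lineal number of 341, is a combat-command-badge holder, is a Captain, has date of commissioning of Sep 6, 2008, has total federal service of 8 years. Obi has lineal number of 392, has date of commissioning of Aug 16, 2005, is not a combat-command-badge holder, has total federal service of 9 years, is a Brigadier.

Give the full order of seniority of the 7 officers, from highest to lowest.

By lineal number (lower first): Nguyen (134); then Kapoor (285); then Vance (341); then Salazar (384); then Obi and Sato (both 392); then Eriksen (928).
Obi and Sato are each Brigadier, so the next rule applies.
Among Obi and Sato, by date of commissioning (later first): Obi (Aug 16, 2005) before Sato (Jul 16, 2001).
Full order: Nguyen, Kapoor, Vance, Salazar, Obi, Sato, Eriksen.

Nguyen, Kapoor, Vance, Salazar, Obi, Sato, Eriksen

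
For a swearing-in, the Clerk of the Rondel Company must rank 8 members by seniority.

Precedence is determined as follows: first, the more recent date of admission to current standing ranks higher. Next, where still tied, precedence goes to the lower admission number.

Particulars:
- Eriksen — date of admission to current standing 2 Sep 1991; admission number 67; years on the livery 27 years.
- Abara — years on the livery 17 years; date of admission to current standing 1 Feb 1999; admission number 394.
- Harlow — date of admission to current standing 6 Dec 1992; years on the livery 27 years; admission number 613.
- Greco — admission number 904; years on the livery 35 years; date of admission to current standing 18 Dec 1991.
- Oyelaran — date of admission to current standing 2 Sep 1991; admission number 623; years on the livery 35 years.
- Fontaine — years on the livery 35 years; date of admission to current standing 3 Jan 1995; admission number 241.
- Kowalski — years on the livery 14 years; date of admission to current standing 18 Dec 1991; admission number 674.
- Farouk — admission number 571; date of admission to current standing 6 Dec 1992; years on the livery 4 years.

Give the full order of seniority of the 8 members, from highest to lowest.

By date of admission to current standing (later first): Abara (1 Feb 1999); then Fontaine (3 Jan 1995); then Farouk and Harlow (both 6 Dec 1992); then Kowalski and Greco (both 18 Dec 1991); then Eriksen and Oyelaran (both 2 Sep 1991).
Among Farouk and Harlow, by admission number (lower first): Farouk (571) before Harlow (613).
Among Kowalski and Greco, by admission number (lower first): Kowalski (674) before Greco (904).
Among Eriksen and Oyelaran, by admission number (lower first): Eriksen (67) before Oyelaran (623).
Full order: Abara, Fontaine, Farouk, Harlow, Kowalski, Greco, Eriksen, Oyelaran.

Abara, Fontaine, Farouk, Harlow, Kowalski, Greco, Eriksen, Oyelaran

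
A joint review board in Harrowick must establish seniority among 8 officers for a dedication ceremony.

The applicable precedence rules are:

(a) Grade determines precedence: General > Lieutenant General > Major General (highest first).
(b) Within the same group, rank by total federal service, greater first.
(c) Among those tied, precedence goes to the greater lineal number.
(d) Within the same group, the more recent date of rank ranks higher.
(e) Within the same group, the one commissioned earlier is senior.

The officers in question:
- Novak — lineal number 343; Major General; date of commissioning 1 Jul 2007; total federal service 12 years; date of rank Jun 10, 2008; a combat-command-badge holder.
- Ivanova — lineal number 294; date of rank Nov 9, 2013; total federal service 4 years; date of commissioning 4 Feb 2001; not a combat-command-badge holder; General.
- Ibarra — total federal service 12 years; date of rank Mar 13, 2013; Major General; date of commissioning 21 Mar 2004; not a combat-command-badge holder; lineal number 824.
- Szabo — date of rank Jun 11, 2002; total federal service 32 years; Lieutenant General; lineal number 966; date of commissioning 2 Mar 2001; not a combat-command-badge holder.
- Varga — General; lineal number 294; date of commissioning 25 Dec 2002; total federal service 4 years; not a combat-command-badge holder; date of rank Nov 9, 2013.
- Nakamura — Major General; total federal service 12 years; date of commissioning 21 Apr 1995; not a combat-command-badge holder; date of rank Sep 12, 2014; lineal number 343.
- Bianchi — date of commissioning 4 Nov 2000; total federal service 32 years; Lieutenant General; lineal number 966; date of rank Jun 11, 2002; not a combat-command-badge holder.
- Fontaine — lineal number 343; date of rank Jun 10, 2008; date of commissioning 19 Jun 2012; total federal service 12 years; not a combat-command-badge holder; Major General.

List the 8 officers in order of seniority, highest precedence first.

Ivanova, Varga, Bianchi, Szabo, Ibarra, Nakamura, Novak, Fontaine

By grade: Ivanova and Varga (General); then Bianchi and Szabo (Lieutenant General); then Ibarra, Nakamura, Novak and Fontaine (Major General).
Ivanova and Varga both have total federal service 4 years, so the next rule applies.
Ivanova and Varga both have lineal number 294, so the next rule applies.
Ivanova and Varga both have date of rank Nov 9, 2013, so the next rule applies.
Among Ivanova and Varga, by date of commissioning (earlier first): Ivanova (4 Feb 2001) before Varga (25 Dec 2002).
Bianchi and Szabo both have total federal service 32 years, so the next rule applies.
Bianchi and Szabo both have lineal number 966, so the next rule applies.
Bianchi and Szabo both have date of rank Jun 11, 2002, so the next rule applies.
Among Bianchi and Szabo, by date of commissioning (earlier first): Bianchi (4 Nov 2000) before Szabo (2 Mar 2001).
Ibarra, Nakamura, Novak and Fontaine all have total federal service 12 years, so the next rule applies.
Among Ibarra, Nakamura, Novak and Fontaine, by lineal number (higher first): Ibarra (824) before Nakamura, Novak and Fontaine (343).
Among Nakamura, Novak and Fontaine, by date of rank (later first): Nakamura (Sep 12, 2014) before Novak and Fontaine (Jun 10, 2008).
Among Novak and Fontaine, by date of commissioning (earlier first): Novak (1 Jul 2007) before Fontaine (19 Jun 2012).
Full order: Ivanova, Varga, Bianchi, Szabo, Ibarra, Nakamura, Novak, Fontaine.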